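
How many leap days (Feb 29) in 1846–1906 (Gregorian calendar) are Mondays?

Leap years in 1846–1906: 14 of them.
Feb 29 weekday advances by 5 (mod 7) from one leap year to the next four years later (or differs when a century non-leap intervenes).
Leap-day weekdays: 1848:Tue 1852:Sun 1856:Fri 1860:Wed 1864:Mon✓ 1868:Sat 1872:Thu 1876:Tue 1880:Sun 1884:Fri 1888:Wed 1892:Mon✓ 1896:Sat 1904:Mon✓
Monday: 1864, 1892, 1904 → 3.

3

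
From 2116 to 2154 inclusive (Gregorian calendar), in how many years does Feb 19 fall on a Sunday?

Track Feb 19's weekday year by year (advancing +1, or +2 across a Feb 29):
  2116: Wed  2117: Fri (+2)  2118: Sat (+1)  2119: Sun (+1) ✓  2120: Mon (+1)
  2121: Wed (+2)  2122: Thu (+1)  2123: Fri (+1)  2124: Sat (+1)  2125: Mon (+2)
  2126: Tue (+1)  2127: Wed (+1)  2128: Thu (+1)  2129: Sat (+2)  … (11 more years) …
  2141: Sun (+2) ✓  2142: Mon (+1)  2143: Tue (+1)  2144: Wed (+1)  2145: Fri (+2)
  2146: Sat (+1)  2147: Sun (+1) ✓  2148: Mon (+1)  2149: Wed (+2)  2150: Thu (+1)
  2151: Fri (+1)  2152: Sat (+1)  2153: Mon (+2)  2154: Tue (+1)
Sunday years: 2119, 2130, 2136, 2141, 2147 — 5 in total.

5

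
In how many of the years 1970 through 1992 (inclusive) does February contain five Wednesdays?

1

February has 28 days (29 in leap years); it has five Wednesdays when Wednesday falls among the first (month-length − 28) days — i.e. when February 1 is Wednesday in a leap year (never in a common year).
February 1 by year: 1970:Sun 1971:Mon 1972:Tue 1973:Thu 1974:Fri 1975:Sat 1976:Sun 1977:Tue 1978:Wed 1979:Thu 1980:Fri 1981:Sun 1982:Mon 1983:Tue 1984:Wed✓ 1985:Fri 1986:Sat 1987:Sun 1988:Mon 1989:Wed 1990:Thu 1991:Fri 1992:Sat
Years with five Wednesdays: 1984 → 1.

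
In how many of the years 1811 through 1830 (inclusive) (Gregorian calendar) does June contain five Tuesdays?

June has 30 days; it has five Tuesdays when Tuesday falls among the first (month-length − 28) days — i.e. when June 1 is one of Tuesday/Monday.
June 1 by year: 1811:Sat 1812:Mon✓ 1813:Tue✓ 1814:Wed 1815:Thu 1816:Sat 1817:Sun 1818:Mon✓ 1819:Tue✓ 1820:Thu 1821:Fri 1822:Sat 1823:Sun 1824:Tue✓ 1825:Wed 1826:Thu 1827:Fri 1828:Sun 1829:Mon✓ 1830:Tue✓
Years with five Tuesdays: 1812, 1813, 1818, 1819, 1824, 1829, 1830 → 7.

7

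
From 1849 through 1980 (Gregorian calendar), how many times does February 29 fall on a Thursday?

Leap years in 1849–1980: 32 of them.
Feb 29 weekday advances by 5 (mod 7) from one leap year to the next four years later (or differs when a century non-leap intervenes).
Leap-day weekdays: 1852:Sun 1856:Fri 1860:Wed 1864:Mon 1868:Sat 1872:Thu✓ 1876:Tue 1880:Sun 1884:Fri 1888:Wed 1892:Mon 1896:Sat 1904:Mon …(6 more)… 1932:Mon 1936:Sat 1940:Thu✓ 1944:Tue 1948:Sun 1952:Fri 1956:Wed 1960:Mon 1964:Sat 1968:Thu✓ 1972:Tue 1976:Sun 1980:Fri
Thursday: 1872, 1912, 1940, 1968 → 4.

4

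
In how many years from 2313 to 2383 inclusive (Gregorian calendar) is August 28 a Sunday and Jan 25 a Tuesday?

Check each year's weekday for August 28 and Jan 25:
  2313: Thu/Sat  2314: Fri/Sun  2315: Sat/Mon  2316: Mon/Tue  2317: Tue/Thu  2318: Wed/Fri  2319: Thu/Sat  2320: Sat/Sun  2321: Sun/Tue ✓  2322: Mon/Wed  2323: Tue/Thu  2324: Thu/Fri  2325: Fri/Sun  2326: Sat/Mon  …(43 more)…  2370: Fri/Sun  2371: Sat/Mon  2372: Mon/Tue  2373: Tue/Thu  2374: Wed/Fri  2375: Thu/Sat  2376: Sat/Sun  2377: Sun/Tue ✓  2378: Mon/Wed  2379: Tue/Thu  2380: Thu/Fri  2381: Fri/Sun  2382: Sat/Mon  2383: Sun/Tue ✓
Both conditions hold in: 2321, 2327, 2338, 2349, 2355, 2366, 2377, 2383 — 8.

8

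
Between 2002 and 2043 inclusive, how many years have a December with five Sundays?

17

December has 31 days; it has five Sundays when Sunday falls among the first (month-length − 28) days — i.e. when December 1 is one of Sunday/Saturday/Friday.
December 1 by year: 2002:Sun✓ 2003:Mon 2004:Wed 2005:Thu 2006:Fri✓ 2007:Sat✓ 2008:Mon 2009:Tue 2010:Wed 2011:Thu 2012:Sat✓ 2013:Sun✓ 2014:Mon 2015:Tue 2016:Thu …(12 more)… 2029:Sat✓ 2030:Sun✓ 2031:Mon 2032:Wed 2033:Thu 2034:Fri✓ 2035:Sat✓ 2036:Mon 2037:Tue 2038:Wed 2039:Thu 2040:Sat✓ 2041:Sun✓ 2042:Mon 2043:Tue
Years with five Sundays: 2002, 2006, 2007, 2012, 2013, 2017, 2018, 2019, 2023, 2024, 2028, 2029, 2030, 2034, 2035, 2040, 2041 → 17.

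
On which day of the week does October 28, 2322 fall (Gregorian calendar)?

Saturday

January 1, 2322 is a Sunday.
October 28 is day 301 of the year, i.e. 300 days after Jan 1.
300 mod 7 = 6, so advance 6 weekdays from Sunday: Saturday.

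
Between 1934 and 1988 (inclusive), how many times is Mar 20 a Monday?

Track Mar 20's weekday year by year (advancing +1, or +2 across a Feb 29):
  1934: Tue  1935: Wed (+1)  1936: Fri (+2)  1937: Sat (+1)  1938: Sun (+1)
  1939: Mon (+1) ✓  1940: Wed (+2)  1941: Thu (+1)  1942: Fri (+1)  1943: Sat (+1)
  1944: Mon (+2) ✓  1945: Tue (+1)  1946: Wed (+1)  1947: Thu (+1)  … (27 more years) …
  1975: Thu (+1)  1976: Sat (+2)  1977: Sun (+1)  1978: Mon (+1) ✓  1979: Tue (+1)
  1980: Thu (+2)  1981: Fri (+1)  1982: Sat (+1)  1983: Sun (+1)  1984: Tue (+2)
  1985: Wed (+1)  1986: Thu (+1)  1987: Fri (+1)  1988: Sun (+2)
Monday years: 1939, 1944, 1950, 1961, 1967, 1972, 1978 — 7 in total.

7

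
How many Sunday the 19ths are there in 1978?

3

Check the 19th of each month of 1978: Jan 19: Thu, Feb 19: Sun, Mar 19: Sun, Apr 19: Wed, May 19: Fri, Jun 19: Mon, Jul 19: Wed, Aug 19: Sat, Sep 19: Tue, Oct 19: Thu, Nov 19: Sun, Dec 19: Tue.
Sunday occurs in February, March, November — 3 months.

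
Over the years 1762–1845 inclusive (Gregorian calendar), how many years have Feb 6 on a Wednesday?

12

Track Feb 6's weekday year by year (advancing +1, or +2 across a Feb 29):
  1762: Sat  1763: Sun (+1)  1764: Mon (+1)  1765: Wed (+2) ✓  1766: Thu (+1)
  1767: Fri (+1)  1768: Sat (+1)  1769: Mon (+2)  1770: Tue (+1)  1771: Wed (+1) ✓
  1772: Thu (+1)  1773: Sat (+2)  1774: Sun (+1)  1775: Mon (+1)  … (56 more years) …
  1832: Mon (+1)  1833: Wed (+2) ✓  1834: Thu (+1)  1835: Fri (+1)  1836: Sat (+1)
  1837: Mon (+2)  1838: Tue (+1)  1839: Wed (+1) ✓  1840: Thu (+1)  1841: Sat (+2)
  1842: Sun (+1)  1843: Mon (+1)  1844: Tue (+1)  1845: Thu (+2)
Wednesday years: 1765, 1771, 1782, 1788, 1793, 1799, 1805, 1811, 1822, 1828, 1833, 1839 — 12 in total.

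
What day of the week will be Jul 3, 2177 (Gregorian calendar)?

Thursday

January 1, 2177 is a Wednesday.
July 3 is day 184 of the year, i.e. 183 days after Jan 1.
183 mod 7 = 1, so advance 1 weekday from Wednesday: Thursday.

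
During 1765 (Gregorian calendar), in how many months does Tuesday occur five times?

A month of length L has five Tuesdays iff its first Tuesday is on day ≤ L−28 (so day 1–3 in a 31-day month, 1–2 in a 30-day month, day 1 in a leap February).
Checking each month of 1765: Jan starts Tue (31d) ✓; Feb starts Fri (28d); Mar starts Fri (31d); Apr starts Mon (30d) ✓; May starts Wed (31d); Jun starts Sat (30d); Jul starts Mon (31d) ✓; Aug starts Thu (31d); Sep starts Sun (30d); Oct starts Tue (31d) ✓; Nov starts Fri (30d); Dec starts Sun (31d) ✓.
Five-Tuesday months: January, April, July, October, December → 5.

5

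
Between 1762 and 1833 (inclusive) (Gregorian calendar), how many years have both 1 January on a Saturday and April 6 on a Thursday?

2

Check each year's weekday for 1 January and April 6:
  1762: Fri/Tue  1763: Sat/Wed  1764: Sun/Fri  1765: Tue/Sat  1766: Wed/Sun  1767: Thu/Mon  1768: Fri/Wed  1769: Sun/Thu  1770: Mon/Fri  1771: Tue/Sat  1772: Wed/Mon  1773: Fri/Tue  1774: Sat/Wed  1775: Sun/Thu  …(44 more)…  1820: Sat/Thu ✓  1821: Mon/Fri  1822: Tue/Sat  1823: Wed/Sun  1824: Thu/Tue  1825: Sat/Wed  1826: Sun/Thu  1827: Mon/Fri  1828: Tue/Sun  1829: Thu/Mon  1830: Fri/Tue  1831: Sat/Wed  1832: Sun/Fri  1833: Tue/Sat
Both conditions hold in: 1780, 1820 — 2.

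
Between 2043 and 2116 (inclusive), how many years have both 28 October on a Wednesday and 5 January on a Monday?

Check each year's weekday for 28 October and 5 January:
  2043: Wed/Mon ✓  2044: Fri/Tue  2045: Sat/Thu  2046: Sun/Fri  2047: Mon/Sat  2048: Wed/Sun  2049: Thu/Tue  2050: Fri/Wed  2051: Sat/Thu  2052: Mon/Fri  2053: Tue/Sun  2054: Wed/Mon ✓  2055: Thu/Tue  2056: Sat/Wed  …(46 more)…  2103: Sun/Fri  2104: Tue/Sat  2105: Wed/Mon ✓  2106: Thu/Tue  2107: Fri/Wed  2108: Sun/Thu  2109: Mon/Sat  2110: Tue/Sun  2111: Wed/Mon ✓  2112: Fri/Tue  2113: Sat/Thu  2114: Sun/Fri  2115: Mon/Sat  2116: Wed/Sun
Both conditions hold in: 2043, 2054, 2065, 2071, 2082, 2093, 2099, 2105, 2111 — 9.

9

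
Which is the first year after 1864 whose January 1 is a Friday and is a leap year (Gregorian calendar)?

1892

Jan 1 advances by 2 weekdays after a leap year and by 1 after a common year.
1864: Jan 1 is Friday (leap).
1865: Sunday
1866: Monday
1867: Tuesday
1868: Wednesday (leap)
1869: Friday
1870: Saturday
1871: Sunday
1872: Monday (leap)
1873: Wednesday
1874: Thursday
1875: Friday
1876: Saturday (leap)
1877: Monday
1878: Tuesday
1879: Wednesday
1880: Thursday (leap)
1881: Saturday
1882: Sunday
1883: Monday
1884: Tuesday (leap)
1885: Thursday
1886: Friday
1887: Saturday
1888: Sunday (leap)
1889: Tuesday
1890: Wednesday
1891: Thursday
1892: Friday (leap)
1892 begins on a Friday and is a leap year.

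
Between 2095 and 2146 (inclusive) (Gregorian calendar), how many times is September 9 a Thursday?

Track September 9's weekday year by year (advancing +1, or +2 across a Feb 29):
  2095: Fri  2096: Sun (+2)  2097: Mon (+1)  2098: Tue (+1)  2099: Wed (+1)
  2100: Thu (+1) ✓  2101: Fri (+1)  2102: Sat (+1)  2103: Sun (+1)  2104: Tue (+2)
  2105: Wed (+1)  2106: Thu (+1) ✓  2107: Fri (+1)  2108: Sun (+2)  … (24 more years) …
  2133: Wed (+1)  2134: Thu (+1) ✓  2135: Fri (+1)  2136: Sun (+2)  2137: Mon (+1)
  2138: Tue (+1)  2139: Wed (+1)  2140: Fri (+2)  2141: Sat (+1)  2142: Sun (+1)
  2143: Mon (+1)  2144: Wed (+2)  2145: Thu (+1) ✓  2146: Fri (+1)
Thursday years: 2100, 2106, 2117, 2123, 2128, 2134, 2145 — 7 in total.

7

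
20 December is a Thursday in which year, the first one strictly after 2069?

2074

From one year to the next, a fixed date's weekday advances by 1, or by 2 when a Feb 29 lies between the two dates.
2069: December 20 is Friday.
2070: Saturday (+1)
2071: Sunday (+1)
2072: Tuesday (+2)
2073: Wednesday (+1)
2074: Thursday (+1)
20 December falls on a Thursday in 2074.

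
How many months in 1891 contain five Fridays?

A month of length L has five Fridays iff its first Friday is on day ≤ L−28 (so day 1–3 in a 31-day month, 1–2 in a 30-day month, day 1 in a leap February).
Checking each month of 1891: Jan starts Thu (31d) ✓; Feb starts Sun (28d); Mar starts Sun (31d); Apr starts Wed (30d); May starts Fri (31d) ✓; Jun starts Mon (30d); Jul starts Wed (31d) ✓; Aug starts Sat (31d); Sep starts Tue (30d); Oct starts Thu (31d) ✓; Nov starts Sun (30d); Dec starts Tue (31d).
Five-Friday months: January, May, July, October → 4.

4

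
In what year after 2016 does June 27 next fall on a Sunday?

2021

From one year to the next, a fixed date's weekday advances by 1, or by 2 when a Feb 29 lies between the two dates.
2016: June 27 is Monday.
2017: Tuesday (+1)
2018: Wednesday (+1)
2019: Thursday (+1)
2020: Saturday (+2)
2021: Sunday (+1)
June 27 falls on a Sunday in 2021.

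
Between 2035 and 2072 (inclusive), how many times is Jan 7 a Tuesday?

Track Jan 7's weekday year by year (advancing +1, or +2 across a Feb 29):
  2035: Sun  2036: Mon (+1)  2037: Wed (+2)  2038: Thu (+1)  2039: Fri (+1)
  2040: Sat (+1)  2041: Mon (+2)  2042: Tue (+1) ✓  2043: Wed (+1)  2044: Thu (+1)
  2045: Sat (+2)  2046: Sun (+1)  2047: Mon (+1)  2048: Tue (+1) ✓  … (10 more years) …
  2059: Tue (+1) ✓  2060: Wed (+1)  2061: Fri (+2)  2062: Sat (+1)  2063: Sun (+1)
  2064: Mon (+1)  2065: Wed (+2)  2066: Thu (+1)  2067: Fri (+1)  2068: Sat (+1)
  2069: Mon (+2)  2070: Tue (+1) ✓  2071: Wed (+1)  2072: Thu (+1)
Tuesday years: 2042, 2048, 2053, 2059, 2070 — 5 in total.

5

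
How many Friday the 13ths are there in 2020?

2

Check the 13th of each month of 2020: Jan 13: Mon, Feb 13: Thu, Mar 13: Fri, Apr 13: Mon, May 13: Wed, Jun 13: Sat, Jul 13: Mon, Aug 13: Thu, Sep 13: Sun, Oct 13: Tue, Nov 13: Fri, Dec 13: Sun.
Friday occurs in March, November — 2 months.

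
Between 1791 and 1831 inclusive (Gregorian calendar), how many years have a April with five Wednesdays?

April has 30 days; it has five Wednesdays when Wednesday falls among the first (month-length − 28) days — i.e. when April 1 is one of Wednesday/Tuesday.
April 1 by year: 1791:Fri 1792:Sun 1793:Mon 1794:Tue✓ 1795:Wed✓ 1796:Fri 1797:Sat 1798:Sun 1799:Mon 1800:Tue✓ 1801:Wed✓ 1802:Thu 1803:Fri 1804:Sun 1805:Mon …(11 more)… 1817:Tue✓ 1818:Wed✓ 1819:Thu 1820:Sat 1821:Sun 1822:Mon 1823:Tue✓ 1824:Thu 1825:Fri 1826:Sat 1827:Sun 1828:Tue✓ 1829:Wed✓ 1830:Thu 1831:Fri
Years with five Wednesdays: 1794, 1795, 1800, 1801, 1806, 1807, 1812, 1817, 1818, 1823, 1828, 1829 → 12.

12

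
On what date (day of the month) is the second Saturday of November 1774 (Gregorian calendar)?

November 1, 1774 is a Tuesday, so the first Saturday is the 5th.
The second Saturday is 5 + 7 = 12.

12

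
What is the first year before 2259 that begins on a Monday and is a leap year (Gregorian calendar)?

Jan 1 advances by 2 weekdays after a leap year and by 1 after a common year.
2259: Jan 1 is Saturday.
2258: Friday
2257: Thursday
2256: Tuesday (leap)
2255: Monday
2254: Sunday
2253: Saturday
2252: Thursday (leap)
2251: Wednesday
2250: Tuesday
2249: Monday
2248: Saturday (leap)
2247: Friday
2246: Thursday
2245: Wednesday
2244: Monday (leap)
2244 begins on a Monday and is a leap year.

2244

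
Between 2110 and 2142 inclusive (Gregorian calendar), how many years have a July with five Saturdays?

14

July has 31 days; it has five Saturdays when Saturday falls among the first (month-length − 28) days — i.e. when July 1 is one of Saturday/Friday/Thursday.
July 1 by year: 2110:Tue 2111:Wed 2112:Fri✓ 2113:Sat✓ 2114:Sun 2115:Mon 2116:Wed 2117:Thu✓ 2118:Fri✓ 2119:Sat✓ 2120:Mon 2121:Tue 2122:Wed 2123:Thu✓ 2124:Sat✓ …(3 more)… 2128:Thu✓ 2129:Fri✓ 2130:Sat✓ 2131:Sun 2132:Tue 2133:Wed 2134:Thu✓ 2135:Fri✓ 2136:Sun 2137:Mon 2138:Tue 2139:Wed 2140:Fri✓ 2141:Sat✓ 2142:Sun
Years with five Saturdays: 2112, 2113, 2117, 2118, 2119, 2123, 2124, 2128, 2129, 2130, 2134, 2135, 2140, 2141 → 14.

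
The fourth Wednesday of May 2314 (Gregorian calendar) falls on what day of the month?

May 1, 2314 is a Friday, so the first Wednesday is the 6th.
The fourth Wednesday is 6 + 21 = 27.

27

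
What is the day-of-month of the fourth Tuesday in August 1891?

25

August 1, 1891 is a Saturday, so the first Tuesday is the 4th.
The fourth Tuesday is 4 + 21 = 25.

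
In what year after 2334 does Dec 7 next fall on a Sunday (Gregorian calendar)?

2341

From one year to the next, a fixed date's weekday advances by 1, or by 2 when a Feb 29 lies between the two dates.
2334: December 7 is Friday.
2335: Saturday (+1)
2336: Monday (+2)
2337: Tuesday (+1)
2338: Wednesday (+1)
2339: Thursday (+1)
2340: Saturday (+2)
2341: Sunday (+1)
Dec 7 falls on a Sunday in 2341.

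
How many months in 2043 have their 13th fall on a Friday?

3

Check the 13th of each month of 2043: Jan 13: Tue, Feb 13: Fri, Mar 13: Fri, Apr 13: Mon, May 13: Wed, Jun 13: Sat, Jul 13: Mon, Aug 13: Thu, Sep 13: Sun, Oct 13: Tue, Nov 13: Fri, Dec 13: Sun.
Friday occurs in February, March, November — 3 months.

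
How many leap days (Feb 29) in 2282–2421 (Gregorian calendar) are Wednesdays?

Leap years in 2282–2421: 34 of them.
Feb 29 weekday advances by 5 (mod 7) from one leap year to the next four years later (or differs when a century non-leap intervenes).
Leap-day weekdays: 2284:Fri 2288:Wed✓ 2292:Mon 2296:Sat 2304:Mon 2308:Sat 2312:Thu 2316:Tue 2320:Sun 2324:Fri 2328:Wed✓ 2332:Mon 2336:Sat …(8 more)… 2372:Tue 2376:Sun 2380:Fri 2384:Wed✓ 2388:Mon 2392:Sat 2396:Thu 2400:Tue 2404:Sun 2408:Fri 2412:Wed✓ 2416:Mon 2420:Sat
Wednesday: 2288, 2328, 2356, 2384, 2412 → 5.

5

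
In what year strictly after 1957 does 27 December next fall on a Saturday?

1958

From one year to the next, a fixed date's weekday advances by 1, or by 2 when a Feb 29 lies between the two dates.
1957: December 27 is Friday.
1958: Saturday (+1)
27 December falls on a Saturday in 1958.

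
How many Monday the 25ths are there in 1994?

Check the 25th of each month of 1994: Jan 25: Tue, Feb 25: Fri, Mar 25: Fri, Apr 25: Mon, May 25: Wed, Jun 25: Sat, Jul 25: Mon, Aug 25: Thu, Sep 25: Sun, Oct 25: Tue, Nov 25: Fri, Dec 25: Sun.
Monday occurs in April, July — 2 months.

2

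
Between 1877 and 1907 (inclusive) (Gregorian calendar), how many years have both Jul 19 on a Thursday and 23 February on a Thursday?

1

Check each year's weekday for Jul 19 and 23 February:
  1877: Thu/Fri  1878: Fri/Sat  1879: Sat/Sun  1880: Mon/Mon  1881: Tue/Wed  1882: Wed/Thu  1883: Thu/Fri  1884: Sat/Sat  1885: Sun/Mon  1886: Mon/Tue  1887: Tue/Wed  1888: Thu/Thu ✓  1889: Fri/Sat  1890: Sat/Sun  …(3 more)…  1894: Thu/Fri  1895: Fri/Sat  1896: Sun/Sun  1897: Mon/Tue  1898: Tue/Wed  1899: Wed/Thu  1900: Thu/Fri  1901: Fri/Sat  1902: Sat/Sun  1903: Sun/Mon  1904: Tue/Tue  1905: Wed/Thu  1906: Thu/Fri  1907: Fri/Sat
Both conditions hold in: 1888 — 1.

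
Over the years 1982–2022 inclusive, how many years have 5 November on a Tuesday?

6

Track 5 November's weekday year by year (advancing +1, or +2 across a Feb 29):
  1982: Fri  1983: Sat (+1)  1984: Mon (+2)  1985: Tue (+1) ✓  1986: Wed (+1)
  1987: Thu (+1)  1988: Sat (+2)  1989: Sun (+1)  1990: Mon (+1)  1991: Tue (+1) ✓
  1992: Thu (+2)  1993: Fri (+1)  1994: Sat (+1)  1995: Sun (+1)  … (13 more years) …
  2009: Thu (+1)  2010: Fri (+1)  2011: Sat (+1)  2012: Mon (+2)  2013: Tue (+1) ✓
  2014: Wed (+1)  2015: Thu (+1)  2016: Sat (+2)  2017: Sun (+1)  2018: Mon (+1)
  2019: Tue (+1) ✓  2020: Thu (+2)  2021: Fri (+1)  2022: Sat (+1)
Tuesday years: 1985, 1991, 1996, 2002, 2013, 2019 — 6 in total.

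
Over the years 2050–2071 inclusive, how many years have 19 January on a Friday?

3

Track 19 January's weekday year by year (advancing +1, or +2 across a Feb 29):
  2050: Wed  2051: Thu (+1)  2052: Fri (+1) ✓  2053: Sun (+2)  2054: Mon (+1)
  2055: Tue (+1)  2056: Wed (+1)  2057: Fri (+2) ✓  2058: Sat (+1)  2059: Sun (+1)
  2060: Mon (+1)  2061: Wed (+2)  2062: Thu (+1)  2063: Fri (+1) ✓  2064: Sat (+1)
  2065: Mon (+2)  2066: Tue (+1)  2067: Wed (+1)  2068: Thu (+1)  2069: Sat (+2)
  2070: Sun (+1)  2071: Mon (+1)
Friday years: 2052, 2057, 2063 — 3 in total.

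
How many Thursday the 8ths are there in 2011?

Check the 8th of each month of 2011: Jan 8: Sat, Feb 8: Tue, Mar 8: Tue, Apr 8: Fri, May 8: Sun, Jun 8: Wed, Jul 8: Fri, Aug 8: Mon, Sep 8: Thu, Oct 8: Sat, Nov 8: Tue, Dec 8: Thu.
Thursday occurs in September, December — 2 months.

2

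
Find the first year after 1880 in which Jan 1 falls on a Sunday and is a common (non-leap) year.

Jan 1 advances by 2 weekdays after a leap year and by 1 after a common year.
1880: Jan 1 is Thursday (leap).
1881: Saturday
1882: Sunday
1882 begins on a Sunday and is a common year.

1882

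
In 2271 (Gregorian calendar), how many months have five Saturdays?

A month of length L has five Saturdays iff its first Saturday is on day ≤ L−28 (so day 1–3 in a 31-day month, 1–2 in a 30-day month, day 1 in a leap February).
Checking each month of 2271: Jan starts Sun (31d); Feb starts Wed (28d); Mar starts Wed (31d); Apr starts Sat (30d) ✓; May starts Mon (31d); Jun starts Thu (30d); Jul starts Sat (31d) ✓; Aug starts Tue (31d); Sep starts Fri (30d) ✓; Oct starts Sun (31d); Nov starts Wed (30d); Dec starts Fri (31d) ✓.
Five-Saturday months: April, July, September, December → 4.

4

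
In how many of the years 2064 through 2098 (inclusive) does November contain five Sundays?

November has 30 days; it has five Sundays when Sunday falls among the first (month-length − 28) days — i.e. when November 1 is one of Sunday/Saturday.
November 1 by year: 2064:Sat✓ 2065:Sun✓ 2066:Mon 2067:Tue 2068:Thu 2069:Fri 2070:Sat✓ 2071:Sun✓ 2072:Tue 2073:Wed 2074:Thu 2075:Fri 2076:Sun✓ 2077:Mon 2078:Tue …(5 more)… 2084:Wed 2085:Thu 2086:Fri 2087:Sat✓ 2088:Mon 2089:Tue 2090:Wed 2091:Thu 2092:Sat✓ 2093:Sun✓ 2094:Mon 2095:Tue 2096:Thu 2097:Fri 2098:Sat✓
Years with five Sundays: 2064, 2065, 2070, 2071, 2076, 2081, 2082, 2087, 2092, 2093, 2098 → 11.

11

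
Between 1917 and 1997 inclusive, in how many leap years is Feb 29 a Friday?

3

Leap years in 1917–1997: 20 of them.
Feb 29 weekday advances by 5 (mod 7) from one leap year to the next four years later (or differs when a century non-leap intervenes).
Leap-day weekdays: 1920:Sun 1924:Fri✓ 1928:Wed 1932:Mon 1936:Sat 1940:Thu 1944:Tue 1948:Sun 1952:Fri✓ 1956:Wed 1960:Mon 1964:Sat 1968:Thu 1972:Tue 1976:Sun 1980:Fri✓ 1984:Wed 1988:Mon 1992:Sat 1996:Thu
Friday: 1924, 1952, 1980 → 3.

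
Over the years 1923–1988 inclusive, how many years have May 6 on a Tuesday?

10

Track May 6's weekday year by year (advancing +1, or +2 across a Feb 29):
  1923: Sun  1924: Tue (+2) ✓  1925: Wed (+1)  1926: Thu (+1)  1927: Fri (+1)
  1928: Sun (+2)  1929: Mon (+1)  1930: Tue (+1) ✓  1931: Wed (+1)  1932: Fri (+2)
  1933: Sat (+1)  1934: Sun (+1)  1935: Mon (+1)  1936: Wed (+2)  … (38 more years) …
  1975: Tue (+1) ✓  1976: Thu (+2)  1977: Fri (+1)  1978: Sat (+1)  1979: Sun (+1)
  1980: Tue (+2) ✓  1981: Wed (+1)  1982: Thu (+1)  1983: Fri (+1)  1984: Sun (+2)
  1985: Mon (+1)  1986: Tue (+1) ✓  1987: Wed (+1)  1988: Fri (+2)
Tuesday years: 1924, 1930, 1941, 1947, 1952, 1958, 1969, 1975, 1980, 1986 — 10 in total.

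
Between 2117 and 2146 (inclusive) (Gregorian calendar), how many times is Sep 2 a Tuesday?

4

Track Sep 2's weekday year by year (advancing +1, or +2 across a Feb 29):
  2117: Thu  2118: Fri (+1)  2119: Sat (+1)  2120: Mon (+2)  2121: Tue (+1) ✓
  2122: Wed (+1)  2123: Thu (+1)  2124: Sat (+2)  2125: Sun (+1)  2126: Mon (+1)
  2127: Tue (+1) ✓  2128: Thu (+2)  2129: Fri (+1)  2130: Sat (+1)  2131: Sun (+1)
  2132: Tue (+2) ✓  2133: Wed (+1)  2134: Thu (+1)  2135: Fri (+1)  2136: Sun (+2)
  2137: Mon (+1)  2138: Tue (+1) ✓  2139: Wed (+1)  2140: Fri (+2)  2141: Sat (+1)
  2142: Sun (+1)  2143: Mon (+1)  2144: Wed (+2)  2145: Thu (+1)  2146: Fri (+1)
Tuesday years: 2121, 2127, 2132, 2138 — 4 in total.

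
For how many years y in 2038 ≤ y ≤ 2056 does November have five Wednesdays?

November has 30 days; it has five Wednesdays when Wednesday falls among the first (month-length − 28) days — i.e. when November 1 is one of Wednesday/Tuesday.
November 1 by year: 2038:Mon 2039:Tue✓ 2040:Thu 2041:Fri 2042:Sat 2043:Sun 2044:Tue✓ 2045:Wed✓ 2046:Thu 2047:Fri 2048:Sun 2049:Mon 2050:Tue✓ 2051:Wed✓ 2052:Fri 2053:Sat 2054:Sun 2055:Mon 2056:Wed✓
Years with five Wednesdays: 2039, 2044, 2045, 2050, 2051, 2056 → 6.

6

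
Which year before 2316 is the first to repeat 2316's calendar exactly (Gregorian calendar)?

Two years share a calendar iff Jan 1 falls on the same weekday and both are leap or both are common. 2316: Jan 1 is Saturday, leap year.
2315: Jan 1 Friday, common
2314: Jan 1 Thursday, common
2313: Jan 1 Wednesday, common
2312: Jan 1 Monday, leap
2311: Jan 1 Sunday, common
2310: Jan 1 Saturday, common
2309: Jan 1 Friday, common
2308: Jan 1 Wednesday, leap
2307: Jan 1 Tuesday, common
2306: Jan 1 Monday, common
2305: Jan 1 Sunday, common
2304: Jan 1 Friday, leap
2303: Jan 1 Thursday, common
2302: Jan 1 Wednesday, common
2301: Jan 1 Tuesday, common
2300: Jan 1 Monday, common
2299: Jan 1 Sunday, common
2298: Jan 1 Saturday, common
2297: Jan 1 Friday, common
2296: Jan 1 Wednesday, leap
2295: Jan 1 Tuesday, common
2294: Jan 1 Monday, common
2293: Jan 1 Sunday, common
2292: Jan 1 Friday, leap
2291: Jan 1 Thursday, common
2290: Jan 1 Wednesday, common
2289: Jan 1 Tuesday, common
2288: Jan 1 Sunday, leap
2287: Jan 1 Saturday, common
2286: Jan 1 Friday, common
2285: Jan 1 Thursday, common
2284: Jan 1 Tuesday, leap
2283: Jan 1 Monday, common
2282: Jan 1 Sunday, common
2281: Jan 1 Saturday, common
2280: Jan 1 Thursday, leap
2279: Jan 1 Wednesday, common
2278: Jan 1 Tuesday, common
2277: Jan 1 Monday, common
2276: Jan 1 Saturday, leap
2276 matches on both conditions.

2276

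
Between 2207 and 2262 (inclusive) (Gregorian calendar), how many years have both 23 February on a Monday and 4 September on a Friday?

Check each year's weekday for 23 February and 4 September:
  2207: Mon/Fri ✓  2208: Tue/Sun  2209: Thu/Mon  2210: Fri/Tue  2211: Sat/Wed  2212: Sun/Fri  2213: Tue/Sat  2214: Wed/Sun  2215: Thu/Mon  2216: Fri/Wed  2217: Sun/Thu  2218: Mon/Fri ✓  2219: Tue/Sat  2220: Wed/Mon  …(28 more)…  2249: Fri/Tue  2250: Sat/Wed  2251: Sun/Thu  2252: Mon/Sat  2253: Wed/Sun  2254: Thu/Mon  2255: Fri/Tue  2256: Sat/Thu  2257: Mon/Fri ✓  2258: Tue/Sat  2259: Wed/Sun  2260: Thu/Tue  2261: Sat/Wed  2262: Sun/Thu
Both conditions hold in: 2207, 2218, 2229, 2235, 2246, 2257 — 6.

6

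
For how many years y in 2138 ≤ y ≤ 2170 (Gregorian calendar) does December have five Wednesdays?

December has 31 days; it has five Wednesdays when Wednesday falls among the first (month-length − 28) days — i.e. when December 1 is one of Wednesday/Tuesday/Monday.
December 1 by year: 2138:Mon✓ 2139:Tue✓ 2140:Thu 2141:Fri 2142:Sat 2143:Sun 2144:Tue✓ 2145:Wed✓ 2146:Thu 2147:Fri 2148:Sun 2149:Mon✓ 2150:Tue✓ 2151:Wed✓ 2152:Fri …(3 more)… 2156:Wed✓ 2157:Thu 2158:Fri 2159:Sat 2160:Mon✓ 2161:Tue✓ 2162:Wed✓ 2163:Thu 2164:Sat 2165:Sun 2166:Mon✓ 2167:Tue✓ 2168:Thu 2169:Fri 2170:Sat
Years with five Wednesdays: 2138, 2139, 2144, 2145, 2149, 2150, 2151, 2155, 2156, 2160, 2161, 2162, 2166, 2167 → 14.

14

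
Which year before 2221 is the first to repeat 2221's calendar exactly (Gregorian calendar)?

Two years share a calendar iff Jan 1 falls on the same weekday and both are leap or both are common. 2221: Jan 1 is Monday, common year.
2220: Jan 1 Saturday, leap
2219: Jan 1 Friday, common
2218: Jan 1 Thursday, common
2217: Jan 1 Wednesday, common
2216: Jan 1 Monday, leap
2215: Jan 1 Sunday, common
2214: Jan 1 Saturday, common
2213: Jan 1 Friday, common
2212: Jan 1 Wednesday, leap
2211: Jan 1 Tuesday, common
2210: Jan 1 Monday, common
2210 matches on both conditions.

2210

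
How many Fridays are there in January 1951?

January 1951 has 31 days and begins on Monday.
The first Friday is January 5.
Fridays fall on 5, 12, 19, 26 — that's 4.

4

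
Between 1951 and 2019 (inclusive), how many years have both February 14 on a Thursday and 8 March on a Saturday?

3

Check each year's weekday for February 14 and 8 March:
  1951: Wed/Thu  1952: Thu/Sat ✓  1953: Sat/Sun  1954: Sun/Mon  1955: Mon/Tue  1956: Tue/Thu  1957: Thu/Fri  1958: Fri/Sat  1959: Sat/Sun  1960: Sun/Tue  1961: Tue/Wed  1962: Wed/Thu  1963: Thu/Fri  1964: Fri/Sun  …(41 more)…  2006: Tue/Wed  2007: Wed/Thu  2008: Thu/Sat ✓  2009: Sat/Sun  2010: Sun/Mon  2011: Mon/Tue  2012: Tue/Thu  2013: Thu/Fri  2014: Fri/Sat  2015: Sat/Sun  2016: Sun/Tue  2017: Tue/Wed  2018: Wed/Thu  2019: Thu/Fri
Both conditions hold in: 1952, 1980, 2008 — 3.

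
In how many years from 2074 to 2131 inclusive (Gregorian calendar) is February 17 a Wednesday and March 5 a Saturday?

Check each year's weekday for February 17 and March 5:
  2074: Sat/Mon  2075: Sun/Tue  2076: Mon/Thu  2077: Wed/Fri  2078: Thu/Sat  2079: Fri/Sun  2080: Sat/Tue  2081: Mon/Wed  2082: Tue/Thu  2083: Wed/Fri  2084: Thu/Sun  2085: Sat/Mon  2086: Sun/Tue  2087: Mon/Wed  …(30 more)…  2118: Thu/Sat  2119: Fri/Sun  2120: Sat/Tue  2121: Mon/Wed  2122: Tue/Thu  2123: Wed/Fri  2124: Thu/Sun  2125: Sat/Mon  2126: Sun/Tue  2127: Mon/Wed  2128: Tue/Fri  2129: Thu/Sat  2130: Fri/Sun  2131: Sat/Mon
Both conditions hold in: 2112 — 1.

1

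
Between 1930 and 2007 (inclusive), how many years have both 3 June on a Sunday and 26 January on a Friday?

Check each year's weekday for 3 June and 26 January:
  1930: Tue/Sun  1931: Wed/Mon  1932: Fri/Tue  1933: Sat/Thu  1934: Sun/Fri ✓  1935: Mon/Sat  1936: Wed/Sun  1937: Thu/Tue  1938: Fri/Wed  1939: Sat/Thu  1940: Mon/Fri  1941: Tue/Sun  1942: Wed/Mon  1943: Thu/Tue  …(50 more)…  1994: Fri/Wed  1995: Sat/Thu  1996: Mon/Fri  1997: Tue/Sun  1998: Wed/Mon  1999: Thu/Tue  2000: Sat/Wed  2001: Sun/Fri ✓  2002: Mon/Sat  2003: Tue/Sun  2004: Thu/Mon  2005: Fri/Wed  2006: Sat/Thu  2007: Sun/Fri ✓
Both conditions hold in: 1934, 1945, 1951, 1962, 1973, 1979, 1990, 2001, 2007 — 9.

9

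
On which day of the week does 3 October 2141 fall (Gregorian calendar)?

January 1, 2141 is a Sunday.
October 3 is day 276 of the year, i.e. 275 days after Jan 1.
275 mod 7 = 2, so advance 2 weekdays from Sunday: Tuesday.

Tuesday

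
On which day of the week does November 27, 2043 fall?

Friday

January 1, 2043 is a Thursday.
November 27 is day 331 of the year, i.e. 330 days after Jan 1.
330 mod 7 = 1, so advance 1 weekday from Thursday: Friday.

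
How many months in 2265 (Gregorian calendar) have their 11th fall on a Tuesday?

2

Check the 11th of each month of 2265: Jan 11: Wed, Feb 11: Sat, Mar 11: Sat, Apr 11: Tue, May 11: Thu, Jun 11: Sun, Jul 11: Tue, Aug 11: Fri, Sep 11: Mon, Oct 11: Wed, Nov 11: Sat, Dec 11: Mon.
Tuesday occurs in April, July — 2 months.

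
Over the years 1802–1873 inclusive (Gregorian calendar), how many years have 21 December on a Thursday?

10

Track 21 December's weekday year by year (advancing +1, or +2 across a Feb 29):
  1802: Tue  1803: Wed (+1)  1804: Fri (+2)  1805: Sat (+1)  1806: Sun (+1)
  1807: Mon (+1)  1808: Wed (+2)  1809: Thu (+1) ✓  1810: Fri (+1)  1811: Sat (+1)
  1812: Mon (+2)  1813: Tue (+1)  1814: Wed (+1)  1815: Thu (+1) ✓  … (44 more years) …
  1860: Fri (+2)  1861: Sat (+1)  1862: Sun (+1)  1863: Mon (+1)  1864: Wed (+2)
  1865: Thu (+1) ✓  1866: Fri (+1)  1867: Sat (+1)  1868: Mon (+2)  1869: Tue (+1)
  1870: Wed (+1)  1871: Thu (+1) ✓  1872: Sat (+2)  1873: Sun (+1)
Thursday years: 1809, 1815, 1820, 1826, 1837, 1843, 1848, 1854, 1865, 1871 — 10 in total.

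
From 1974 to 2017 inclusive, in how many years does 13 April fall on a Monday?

6

Track 13 April's weekday year by year (advancing +1, or +2 across a Feb 29):
  1974: Sat  1975: Sun (+1)  1976: Tue (+2)  1977: Wed (+1)  1978: Thu (+1)
  1979: Fri (+1)  1980: Sun (+2)  1981: Mon (+1) ✓  1982: Tue (+1)  1983: Wed (+1)
  1984: Fri (+2)  1985: Sat (+1)  1986: Sun (+1)  1987: Mon (+1) ✓  … (16 more years) …
  2004: Tue (+2)  2005: Wed (+1)  2006: Thu (+1)  2007: Fri (+1)  2008: Sun (+2)
  2009: Mon (+1) ✓  2010: Tue (+1)  2011: Wed (+1)  2012: Fri (+2)  2013: Sat (+1)
  2014: Sun (+1)  2015: Mon (+1) ✓  2016: Wed (+2)  2017: Thu (+1)
Monday years: 1981, 1987, 1992, 1998, 2009, 2015 — 6 in total.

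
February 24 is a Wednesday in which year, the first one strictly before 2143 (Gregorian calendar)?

From one year to the next, a fixed date's weekday advances by 1, or by 2 when a Feb 29 lies between the two dates.
2143: February 24 is Sunday.
2142: Saturday (−1)
2141: Friday (−1)
2140: Wednesday (−2)
February 24 falls on a Wednesday in 2140.

2140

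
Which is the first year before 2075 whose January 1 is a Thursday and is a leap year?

2060

Jan 1 advances by 2 weekdays after a leap year and by 1 after a common year.
2075: Jan 1 is Tuesday.
2074: Monday
2073: Sunday
2072: Friday (leap)
2071: Thursday
2070: Wednesday
2069: Tuesday
2068: Sunday (leap)
2067: Saturday
2066: Friday
2065: Thursday
2064: Tuesday (leap)
2063: Monday
2062: Sunday
2061: Saturday
2060: Thursday (leap)
2060 begins on a Thursday and is a leap year.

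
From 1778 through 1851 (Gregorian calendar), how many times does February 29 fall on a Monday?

Leap years in 1778–1851: 17 of them.
Feb 29 weekday advances by 5 (mod 7) from one leap year to the next four years later (or differs when a century non-leap intervenes).
Leap-day weekdays: 1780:Tue 1784:Sun 1788:Fri 1792:Wed 1796:Mon✓ 1804:Wed 1808:Mon✓ 1812:Sat 1816:Thu 1820:Tue 1824:Sun 1828:Fri 1832:Wed 1836:Mon✓ 1840:Sat 1844:Thu 1848:Tue
Monday: 1796, 1808, 1836 → 3.

3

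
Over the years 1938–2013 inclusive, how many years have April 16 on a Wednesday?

Track April 16's weekday year by year (advancing +1, or +2 across a Feb 29):
  1938: Sat  1939: Sun (+1)  1940: Tue (+2)  1941: Wed (+1) ✓  1942: Thu (+1)
  1943: Fri (+1)  1944: Sun (+2)  1945: Mon (+1)  1946: Tue (+1)  1947: Wed (+1) ✓
  1948: Fri (+2)  1949: Sat (+1)  1950: Sun (+1)  1951: Mon (+1)  … (48 more years) …
  2000: Sun (+2)  2001: Mon (+1)  2002: Tue (+1)  2003: Wed (+1) ✓  2004: Fri (+2)
  2005: Sat (+1)  2006: Sun (+1)  2007: Mon (+1)  2008: Wed (+2) ✓  2009: Thu (+1)
  2010: Fri (+1)  2011: Sat (+1)  2012: Mon (+2)  2013: Tue (+1)
Wednesday years: 1941, 1947, 1952, 1958, 1969, 1975, 1980, 1986, 1997, 2003, 2008 — 11 in total.

11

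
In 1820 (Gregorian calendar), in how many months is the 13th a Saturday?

1

Check the 13th of each month of 1820: Jan 13: Thu, Feb 13: Sun, Mar 13: Mon, Apr 13: Thu, May 13: Sat, Jun 13: Tue, Jul 13: Thu, Aug 13: Sun, Sep 13: Wed, Oct 13: Fri, Nov 13: Mon, Dec 13: Wed.
Saturday occurs in May — 1 month.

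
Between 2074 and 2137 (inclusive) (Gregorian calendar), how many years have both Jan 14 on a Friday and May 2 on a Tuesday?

Check each year's weekday for Jan 14 and May 2:
  2074: Sun/Wed  2075: Mon/Thu  2076: Tue/Sat  2077: Thu/Sun  2078: Fri/Mon  2079: Sat/Tue  2080: Sun/Thu  2081: Tue/Fri  2082: Wed/Sat  2083: Thu/Sun  2084: Fri/Tue ✓  2085: Sun/Wed  2086: Mon/Thu  2087: Tue/Fri  …(36 more)…  2124: Fri/Tue ✓  2125: Sun/Wed  2126: Mon/Thu  2127: Tue/Fri  2128: Wed/Sun  2129: Fri/Mon  2130: Sat/Tue  2131: Sun/Wed  2132: Mon/Fri  2133: Wed/Sat  2134: Thu/Sun  2135: Fri/Mon  2136: Sat/Wed  2137: Mon/Thu
Both conditions hold in: 2084, 2124 — 2.

2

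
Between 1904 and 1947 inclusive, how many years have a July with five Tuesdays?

19

July has 31 days; it has five Tuesdays when Tuesday falls among the first (month-length − 28) days — i.e. when July 1 is one of Tuesday/Monday/Sunday.
July 1 by year: 1904:Fri 1905:Sat 1906:Sun✓ 1907:Mon✓ 1908:Wed 1909:Thu 1910:Fri 1911:Sat 1912:Mon✓ 1913:Tue✓ 1914:Wed 1915:Thu 1916:Sat 1917:Sun✓ 1918:Mon✓ …(14 more)… 1933:Sat 1934:Sun✓ 1935:Mon✓ 1936:Wed 1937:Thu 1938:Fri 1939:Sat 1940:Mon✓ 1941:Tue✓ 1942:Wed 1943:Thu 1944:Sat 1945:Sun✓ 1946:Mon✓ 1947:Tue✓
Years with five Tuesdays: 1906, 1907, 1912, 1913, 1917, 1918, 1919, 1923, 1924, 1928, 1929, 1930, 1934, 1935, 1940, 1941, 1945, 1946, 1947 → 19.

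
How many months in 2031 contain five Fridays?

A month of length L has five Fridays iff its first Friday is on day ≤ L−28 (so day 1–3 in a 31-day month, 1–2 in a 30-day month, day 1 in a leap February).
Checking each month of 2031: Jan starts Wed (31d) ✓; Feb starts Sat (28d); Mar starts Sat (31d); Apr starts Tue (30d); May starts Thu (31d) ✓; Jun starts Sun (30d); Jul starts Tue (31d); Aug starts Fri (31d) ✓; Sep starts Mon (30d); Oct starts Wed (31d) ✓; Nov starts Sat (30d); Dec starts Mon (31d).
Five-Friday months: January, May, August, October → 4.

4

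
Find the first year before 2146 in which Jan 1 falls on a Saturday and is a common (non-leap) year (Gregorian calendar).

Jan 1 advances by 2 weekdays after a leap year and by 1 after a common year.
2146: Jan 1 is Saturday.
2145: Friday
2144: Wednesday (leap)
2143: Tuesday
2142: Monday
2141: Sunday
2140: Friday (leap)
2139: Thursday
2138: Wednesday
2137: Tuesday
2136: Sunday (leap)
2135: Saturday
2135 begins on a Saturday and is a common year.

2135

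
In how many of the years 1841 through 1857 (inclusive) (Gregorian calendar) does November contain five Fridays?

November has 30 days; it has five Fridays when Friday falls among the first (month-length − 28) days — i.e. when November 1 is one of Friday/Thursday.
November 1 by year: 1841:Mon 1842:Tue 1843:Wed 1844:Fri✓ 1845:Sat 1846:Sun 1847:Mon 1848:Wed 1849:Thu✓ 1850:Fri✓ 1851:Sat 1852:Mon 1853:Tue 1854:Wed 1855:Thu✓ 1856:Sat 1857:Sun
Years with five Fridays: 1844, 1849, 1850, 1855 → 4.

4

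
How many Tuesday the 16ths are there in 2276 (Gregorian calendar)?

1

Check the 16th of each month of 2276: Jan 16: Sun, Feb 16: Wed, Mar 16: Thu, Apr 16: Sun, May 16: Tue, Jun 16: Fri, Jul 16: Sun, Aug 16: Wed, Sep 16: Sat, Oct 16: Mon, Nov 16: Thu, Dec 16: Sat.
Tuesday occurs in May — 1 month.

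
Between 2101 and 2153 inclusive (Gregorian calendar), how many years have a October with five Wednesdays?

22

October has 31 days; it has five Wednesdays when Wednesday falls among the first (month-length − 28) days — i.e. when October 1 is one of Wednesday/Tuesday/Monday.
October 1 by year: 2101:Sat 2102:Sun 2103:Mon✓ 2104:Wed✓ 2105:Thu 2106:Fri 2107:Sat 2108:Mon✓ 2109:Tue✓ 2110:Wed✓ 2111:Thu 2112:Sat 2113:Sun 2114:Mon✓ 2115:Tue✓ …(23 more)… 2139:Thu 2140:Sat 2141:Sun 2142:Mon✓ 2143:Tue✓ 2144:Thu 2145:Fri 2146:Sat 2147:Sun 2148:Tue✓ 2149:Wed✓ 2150:Thu 2151:Fri 2152:Sun 2153:Mon✓
Years with five Wednesdays: 2103, 2104, 2108, 2109, 2110, 2114, 2115, 2120, 2121, 2125, 2126, 2127, 2131, 2132, 2136, 2137, 2138, 2142, 2143, 2148, 2149, 2153 → 22.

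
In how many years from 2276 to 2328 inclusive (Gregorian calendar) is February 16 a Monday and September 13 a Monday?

2

Check each year's weekday for February 16 and September 13:
  2276: Wed/Wed  2277: Fri/Thu  2278: Sat/Fri  2279: Sun/Sat  2280: Mon/Mon ✓  2281: Wed/Tue  2282: Thu/Wed  2283: Fri/Thu  2284: Sat/Sat  2285: Mon/Sun  2286: Tue/Mon  2287: Wed/Tue  2288: Thu/Thu  2289: Sat/Fri  …(25 more)…  2315: Tue/Mon  2316: Wed/Wed  2317: Fri/Thu  2318: Sat/Fri  2319: Sun/Sat  2320: Mon/Mon ✓  2321: Wed/Tue  2322: Thu/Wed  2323: Fri/Thu  2324: Sat/Sat  2325: Mon/Sun  2326: Tue/Mon  2327: Wed/Tue  2328: Thu/Thu
Both conditions hold in: 2280, 2320 — 2.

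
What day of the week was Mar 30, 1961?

January 1, 1961 is a Sunday.
March 30 is day 89 of the year, i.e. 88 days after Jan 1.
88 mod 7 = 4, so advance 4 weekdays from Sunday: Thursday.

Thursday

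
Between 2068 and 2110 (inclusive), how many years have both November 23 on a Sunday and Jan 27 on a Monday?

5

Check each year's weekday for November 23 and Jan 27:
  2068: Fri/Fri  2069: Sat/Sun  2070: Sun/Mon ✓  2071: Mon/Tue  2072: Wed/Wed  2073: Thu/Fri  2074: Fri/Sat  2075: Sat/Sun  2076: Mon/Mon  2077: Tue/Wed  2078: Wed/Thu  2079: Thu/Fri  2080: Sat/Sat  2081: Sun/Mon ✓  …(15 more)…  2097: Sat/Sun  2098: Sun/Mon ✓  2099: Mon/Tue  2100: Tue/Wed  2101: Wed/Thu  2102: Thu/Fri  2103: Fri/Sat  2104: Sun/Sun  2105: Mon/Tue  2106: Tue/Wed  2107: Wed/Thu  2108: Fri/Fri  2109: Sat/Sun  2110: Sun/Mon ✓
Both conditions hold in: 2070, 2081, 2087, 2098, 2110 — 5.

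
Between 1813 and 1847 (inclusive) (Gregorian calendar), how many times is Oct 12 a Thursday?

5

Track Oct 12's weekday year by year (advancing +1, or +2 across a Feb 29):
  1813: Tue  1814: Wed (+1)  1815: Thu (+1) ✓  1816: Sat (+2)  1817: Sun (+1)
  1818: Mon (+1)  1819: Tue (+1)  1820: Thu (+2) ✓  1821: Fri (+1)  1822: Sat (+1)
  1823: Sun (+1)  1824: Tue (+2)  1825: Wed (+1)  1826: Thu (+1) ✓  … (7 more years) …
  1834: Sun (+1)  1835: Mon (+1)  1836: Wed (+2)  1837: Thu (+1) ✓  1838: Fri (+1)
  1839: Sat (+1)  1840: Mon (+2)  1841: Tue (+1)  1842: Wed (+1)  1843: Thu (+1) ✓
  1844: Sat (+2)  1845: Sun (+1)  1846: Mon (+1)  1847: Tue (+1)
Thursday years: 1815, 1820, 1826, 1837, 1843 — 5 in total.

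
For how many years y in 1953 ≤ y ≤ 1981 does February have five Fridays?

1

February has 28 days (29 in leap years); it has five Fridays when Friday falls among the first (month-length − 28) days — i.e. when February 1 is Friday in a leap year (never in a common year).
February 1 by year: 1953:Sun 1954:Mon 1955:Tue 1956:Wed 1957:Fri 1958:Sat 1959:Sun 1960:Mon 1961:Wed 1962:Thu 1963:Fri 1964:Sat 1965:Mon 1966:Tue 1967:Wed 1968:Thu 1969:Sat 1970:Sun 1971:Mon 1972:Tue 1973:Thu 1974:Fri 1975:Sat 1976:Sun 1977:Tue 1978:Wed 1979:Thu 1980:Fri✓ 1981:Sun
Years with five Fridays: 1980 → 1.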